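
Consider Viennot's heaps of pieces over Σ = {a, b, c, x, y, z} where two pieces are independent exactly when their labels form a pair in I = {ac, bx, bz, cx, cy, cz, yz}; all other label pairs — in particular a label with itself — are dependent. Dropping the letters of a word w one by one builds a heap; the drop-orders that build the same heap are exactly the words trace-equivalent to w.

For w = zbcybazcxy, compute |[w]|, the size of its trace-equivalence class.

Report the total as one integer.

piece 0:z — minimal
piece 1:b — minimal
piece 2:c rests on {1:b}
piece 3:y rests on {1:b}
piece 4:b rests on {2:c, 3:y}
piece 5:a rests on {0:z, 4:b}
piece 6:z rests on {5:a}
piece 7:c rests on {4:b}
piece 8:x rests on {6:z}
piece 9:y rests on {8:x}
minimal pieces: {0:z, 1:b}
ways to finish when only these pieces remain (= sum over removing one remaining piece with nothing left below it):
  1 left: {7}→1  {9}→1
  2 left: {7,9}→2  {8,9}→1
  3 left: {6,8,9}→1  {7,8,9}→3
  4 left: {5,6,8,9}→1  {6,7,8,9}→4
  5 left: {0,5,6,8,9}→1  {5,6,7,8,9}→5
  6 left: {0,5,6,7,8,9}→6  {4,5,6,7,8,9}→5
  7 left: {0,4,5,6,7,8,9}→11  {2,4,5,6,7,8,9}→5  {3,4,5,6,7,8,9}→5
  8 left: {0,2,4,5,6,7,8,9}→16  {0,3,4,5,6,7,8,9}→16  {2,3,4,5,6,7,8,9}→10
  placing 0:z first → 10 extensions
  placing 1:b first → 42 extensions
total linear extensions = 52

52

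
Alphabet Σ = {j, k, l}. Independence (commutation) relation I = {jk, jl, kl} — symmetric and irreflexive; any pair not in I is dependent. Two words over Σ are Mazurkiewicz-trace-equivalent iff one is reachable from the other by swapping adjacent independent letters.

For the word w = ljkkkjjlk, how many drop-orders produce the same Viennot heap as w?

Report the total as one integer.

drop 0:l onto floor
drop 1:j onto floor
drop 2:k onto floor
drop 3:k onto {2:k}
drop 4:k onto {3:k}
drop 5:j onto {1:j}
drop 6:j onto {5:j}
drop 7:l onto {0:l}
drop 8:k onto {4:k}
ground layer = {0:l, 1:j, 2:k}
drop-orders for the pieces not yet dropped (sum over which currently-grounded one goes next):
  1 to go: {6} 1  {7} 1  {8} 1
  2 to go: {0,7} 1  {4,8} 1  {5,6} 1  {6,7} 2  {6,8} 2  {7,8} 2
  3 to go: {0,6,7} 3  {0,7,8} 3  {1,5,6} 1  {3,4,8} 1  {4,6,8} 3  {4,7,8} 3  {5,6,7} 3  {5,6,8} 3  {6,7,8} 6
  4 to go: {0,4,7,8} 6  {0,5,6,7} 6  {0,6,7,8} 12  {1,5,6,7} 4  {1,5,6,8} 4  {2,3,4,8} 1  {3,4,6,8} 4  {3,4,7,8} 4  {4,5,6,8} 6  {4,6,7,8} 12  {5,6,7,8} 12
  5 to go: {0,1,5,6,7} 10  {0,3,4,7,8} 10  {0,4,6,7,8} 30  {0,5,6,7,8} 30  {1,4,5,6,8} 10  {1,5,6,7,8} 20  {2,3,4,6,8} 5  {2,3,4,7,8} 5  {3,4,5,6,8} 10  {3,4,6,7,8} 20  {4,5,6,7,8} 30
  6 to go: {0,1,5,6,7,8} 60  {0,2,3,4,7,8} 15  {0,3,4,6,7,8} 60  {0,4,5,6,7,8} 90  {1,3,4,5,6,8} 20  {1,4,5,6,7,8} 60  {2,3,4,5,6,8} 15  {2,3,4,6,7,8} 30  {3,4,5,6,7,8} 60
  7 to go: {0,1,4,5,6,7,8} 210  {0,2,3,4,6,7,8} 105  {0,3,4,5,6,7,8} 210  {1,2,3,4,5,6,8} 35  {1,3,4,5,6,7,8} 140  {2,3,4,5,6,7,8} 105
  if 0:l drops first: 280 orders
  if 1:j drops first: 420 orders
  if 2:k drops first: 560 orders
heap linearizations: 1260

1260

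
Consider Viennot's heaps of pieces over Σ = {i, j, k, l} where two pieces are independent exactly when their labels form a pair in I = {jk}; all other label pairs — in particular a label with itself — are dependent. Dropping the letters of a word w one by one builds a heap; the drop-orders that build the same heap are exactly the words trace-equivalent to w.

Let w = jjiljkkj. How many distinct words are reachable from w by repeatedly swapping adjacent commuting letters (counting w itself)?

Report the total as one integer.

6

piece 0:j — minimal
piece 1:j rests on {0:j}
piece 2:i rests on {1:j}
piece 3:l rests on {2:i}
piece 4:j rests on {3:l}
piece 5:k rests on {3:l}
piece 6:k rests on {5:k}
piece 7:j rests on {4:j}
minimal pieces: {0:j}
ways to finish when only these pieces remain (= sum over removing one remaining piece with nothing left below it):
  1 left: {6}→1  {7}→1
  2 left: {4,7}→1  {5,6}→1  {6,7}→2
  3 left: {4,6,7}→3  {5,6,7}→3
  4 left: {4,5,6,7}→6
  5 left: {3,4,5,6,7}→6
  6 left: {2,3,4,5,6,7}→6
  placing 0:j first → 6 extensions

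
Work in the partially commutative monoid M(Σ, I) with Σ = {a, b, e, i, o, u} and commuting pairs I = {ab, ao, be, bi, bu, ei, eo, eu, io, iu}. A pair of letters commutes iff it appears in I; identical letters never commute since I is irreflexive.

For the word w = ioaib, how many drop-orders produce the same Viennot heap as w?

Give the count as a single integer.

10

piece 0:i — minimal
piece 1:o — minimal
piece 2:a rests on {0:i}
piece 3:i rests on {2:a}
piece 4:b rests on {1:o}
minimal pieces: {0:i, 1:o}
ways to finish when only these pieces remain (= sum over removing one remaining piece with nothing left below it):
  1 left: {3}→1  {4}→1
  2 left: {1,4}→1  {2,3}→1  {3,4}→2
  3 left: {0,2,3}→1  {1,3,4}→3  {2,3,4}→3
  placing 0:i first → 6 extensions
  placing 1:o first → 4 extensions
total linear extensions = 10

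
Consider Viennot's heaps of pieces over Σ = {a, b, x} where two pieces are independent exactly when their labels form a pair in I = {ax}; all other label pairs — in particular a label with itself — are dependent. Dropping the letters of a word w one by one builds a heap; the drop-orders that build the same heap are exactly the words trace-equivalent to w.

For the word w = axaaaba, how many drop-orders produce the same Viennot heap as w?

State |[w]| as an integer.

0(a) covers ∅
1(x) covers ∅
2(a) covers 0:a
3(a) covers 2:a
4(a) covers 3:a
5(b) covers 1:x, 4:a
6(a) covers 5:b
floor of heap: 0:a, 1:x
completions by unplaced set U, small U first (add the entries for U minus each lowest piece of U):
  |U|=1: {6}:1
  |U|=2: {5,6}:1
  |U|=3: {1,5,6}:1  {4,5,6}:1
  |U|=4: {1,4,5,6}:2  {3,4,5,6}:1
  |U|=5: {1,3,4,5,6}:3  {2,3,4,5,6}:1
  start at 0(a): 4
  start at 1(x): 1
sum over floor = 5

5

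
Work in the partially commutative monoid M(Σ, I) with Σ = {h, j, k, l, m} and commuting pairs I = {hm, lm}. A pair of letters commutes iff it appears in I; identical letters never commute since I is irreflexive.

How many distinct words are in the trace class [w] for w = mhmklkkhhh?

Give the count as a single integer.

3

#0=m has no predecessor
#1=h has no predecessor
#2=m depends on [0:m]
#3=k depends on [1:h, 2:m]
#4=l depends on [3:k]
#5=k depends on [4:l]
#6=k depends on [5:k]
#7=h depends on [6:k]
#8=h depends on [7:h]
#9=h depends on [8:h]
sources: [0:m, 1:h]
N(rest) = Σ N(rest − s) over sources s of rest; N(one piece) = 1:
  size 1 → [9]=1
  size 2 → [8,9]=1
  size 3 → [7,8,9]=1
  size 4 → [6,7,8,9]=1
  size 5 → [5,6,7,8,9]=1
  size 6 → [4,5,6,7,8,9]=1
  size 7 → [3,4,5,6,7,8,9]=1
  size 8 → [1,3,4,5,6,7,8,9]=1  [2,3,4,5,6,7,8,9]=1
  first=0(m) contributes 2
  first=1(h) contributes 1
|[w]| = 3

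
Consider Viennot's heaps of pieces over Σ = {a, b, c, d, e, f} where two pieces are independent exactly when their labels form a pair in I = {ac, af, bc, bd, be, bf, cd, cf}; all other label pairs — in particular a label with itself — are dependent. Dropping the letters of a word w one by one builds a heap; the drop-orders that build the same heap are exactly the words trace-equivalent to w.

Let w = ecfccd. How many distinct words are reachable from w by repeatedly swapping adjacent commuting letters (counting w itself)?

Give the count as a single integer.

10

piece 0:e — minimal
piece 1:c rests on {0:e}
piece 2:f rests on {0:e}
piece 3:c rests on {1:c}
piece 4:c rests on {3:c}
piece 5:d rests on {2:f}
minimal pieces: {0:e}
ways to finish when only these pieces remain (= sum over removing one remaining piece with nothing left below it):
  1 left: {4}→1  {5}→1
  2 left: {2,5}→1  {3,4}→1  {4,5}→2
  3 left: {1,3,4}→1  {2,4,5}→3  {3,4,5}→3
  4 left: {1,3,4,5}→4  {2,3,4,5}→6
  placing 0:e first → 10 extensions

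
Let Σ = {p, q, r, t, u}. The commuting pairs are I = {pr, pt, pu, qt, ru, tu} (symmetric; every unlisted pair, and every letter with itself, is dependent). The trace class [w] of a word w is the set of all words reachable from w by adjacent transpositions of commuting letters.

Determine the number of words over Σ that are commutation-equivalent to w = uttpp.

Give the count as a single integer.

30

0(u) covers ∅
1(t) covers ∅
2(t) covers 1:t
3(p) covers ∅
4(p) covers 3:p
floor of heap: 0:u, 1:t, 3:p
completions by unplaced set U, small U first (add the entries for U minus each lowest piece of U):
  |U|=1: {0}:1  {2}:1  {4}:1
  |U|=2: {0,2}:2  {0,4}:2  {1,2}:1  {2,4}:2  {3,4}:1
  |U|=3: {0,1,2}:3  {0,2,4}:6  {0,3,4}:3  {1,2,4}:3  {2,3,4}:3
  start at 0(u): 6
  start at 1(t): 12
  start at 3(p): 12
sum over floor = 30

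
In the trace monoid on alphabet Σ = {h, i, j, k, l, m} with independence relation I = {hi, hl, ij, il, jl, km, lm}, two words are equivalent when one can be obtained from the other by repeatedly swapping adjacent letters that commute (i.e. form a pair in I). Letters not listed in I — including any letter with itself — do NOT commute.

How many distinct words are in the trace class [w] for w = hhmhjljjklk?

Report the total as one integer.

#0=h has no predecessor
#1=h depends on [0:h]
#2=m depends on [1:h]
#3=h depends on [2:m]
#4=j depends on [3:h]
#5=l has no predecessor
#6=j depends on [4:j]
#7=j depends on [6:j]
#8=k depends on [5:l, 7:j]
#9=l depends on [8:k]
#10=k depends on [9:l]
sources: [0:h, 5:l]
N(rest) = Σ N(rest − s) over sources s of rest; N(one piece) = 1:
  size 1 → [10]=1
  size 2 → [9,10]=1
  size 3 → [8,9,10]=1
  size 4 → [5,8,9,10]=1  [7,8,9,10]=1
  size 5 → [5,7,8,9,10]=2  [6,7,8,9,10]=1
  size 6 → [4,6,7,8,9,10]=1  [5,6,7,8,9,10]=3
  size 7 → [3,4,6,7,8,9,10]=1  [4,5,6,7,8,9,10]=4
  size 8 → [2,3,4,6,7,8,9,10]=1  [3,4,5,6,7,8,9,10]=5
  size 9 → [1,2,3,4,6,7,8,9,10]=1  [2,3,4,5,6,7,8,9,10]=6
  first=0(h) contributes 7
  first=5(l) contributes 1
|[w]| = 8

8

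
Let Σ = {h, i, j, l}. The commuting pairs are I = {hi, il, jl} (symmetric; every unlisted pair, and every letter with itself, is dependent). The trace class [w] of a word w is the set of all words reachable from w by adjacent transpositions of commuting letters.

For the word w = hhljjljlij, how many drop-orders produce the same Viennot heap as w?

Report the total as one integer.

drop 0:h onto floor
drop 1:h onto {0:h}
drop 2:l onto {1:h}
drop 3:j onto {1:h}
drop 4:j onto {3:j}
drop 5:l onto {2:l}
drop 6:j onto {4:j}
drop 7:l onto {5:l}
drop 8:i onto {6:j}
drop 9:j onto {8:i}
ground layer = {0:h}
drop-orders for the pieces not yet dropped (sum over which currently-grounded one goes next):
  1 to go: {7} 1  {9} 1
  2 to go: {5,7} 1  {7,9} 2  {8,9} 1
  3 to go: {2,5,7} 1  {5,7,9} 3  {6,8,9} 1  {7,8,9} 3
  4 to go: {2,5,7,9} 4  {4,6,8,9} 1  {5,7,8,9} 6  {6,7,8,9} 4
  5 to go: {2,5,7,8,9} 10  {3,4,6,8,9} 1  {4,6,7,8,9} 5  {5,6,7,8,9} 10
  6 to go: {2,5,6,7,8,9} 20  {3,4,6,7,8,9} 6  {4,5,6,7,8,9} 15
  7 to go: {2,4,5,6,7,8,9} 35  {3,4,5,6,7,8,9} 21
  8 to go: {2,3,4,5,6,7,8,9} 56
  if 0:h drops first: 56 orders

56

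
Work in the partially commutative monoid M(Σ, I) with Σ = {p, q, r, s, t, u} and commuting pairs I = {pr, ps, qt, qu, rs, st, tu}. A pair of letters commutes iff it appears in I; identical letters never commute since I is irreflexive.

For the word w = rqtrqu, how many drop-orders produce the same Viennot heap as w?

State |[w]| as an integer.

#0=r has no predecessor
#1=q depends on [0:r]
#2=t depends on [0:r]
#3=r depends on [1:q, 2:t]
#4=q depends on [3:r]
#5=u depends on [3:r]
sources: [0:r]
N(rest) = Σ N(rest − s) over sources s of rest; N(one piece) = 1:
  size 1 → [4]=1  [5]=1
  size 2 → [4,5]=2
  size 3 → [3,4,5]=2
  size 4 → [1,3,4,5]=2  [2,3,4,5]=2
  first=0(r) contributes 4

4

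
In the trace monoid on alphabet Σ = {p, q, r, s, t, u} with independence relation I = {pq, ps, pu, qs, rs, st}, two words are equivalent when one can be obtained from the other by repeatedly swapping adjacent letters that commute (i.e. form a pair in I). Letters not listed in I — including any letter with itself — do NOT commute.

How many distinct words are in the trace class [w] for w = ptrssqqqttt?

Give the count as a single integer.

55

drop 0:p onto floor
drop 1:t onto {0:p}
drop 2:r onto {1:t}
drop 3:s onto floor
drop 4:s onto {3:s}
drop 5:q onto {2:r}
drop 6:q onto {5:q}
drop 7:q onto {6:q}
drop 8:t onto {7:q}
drop 9:t onto {8:t}
drop 10:t onto {9:t}
ground layer = {0:p, 3:s}
drop-orders for the pieces not yet dropped (sum over which currently-grounded one goes next):
  1 to go: {4} 1  {10} 1
  2 to go: {3,4} 1  {4,10} 2  {9,10} 1
  3 to go: {3,4,10} 3  {4,9,10} 3  {8,9,10} 1
  4 to go: {3,4,9,10} 6  {4,8,9,10} 4  {7,8,9,10} 1
  5 to go: {3,4,8,9,10} 10  {4,7,8,9,10} 5  {6,7,8,9,10} 1
  6 to go: {3,4,7,8,9,10} 15  {4,6,7,8,9,10} 6  {5,6,7,8,9,10} 1
  7 to go: {2,5,6,7,8,9,10} 1  {3,4,6,7,8,9,10} 21  {4,5,6,7,8,9,10} 7
  8 to go: {1,2,5,6,7,8,9,10} 1  {2,4,5,6,7,8,9,10} 8  {3,4,5,6,7,8,9,10} 28
  9 to go: {0,1,2,5,6,7,8,9,10} 1  {1,2,4,5,6,7,8,9,10} 9  {2,3,4,5,6,7,8,9,10} 36
  if 0:p drops first: 45 orders
  if 3:s drops first: 10 orders
heap linearizations: 55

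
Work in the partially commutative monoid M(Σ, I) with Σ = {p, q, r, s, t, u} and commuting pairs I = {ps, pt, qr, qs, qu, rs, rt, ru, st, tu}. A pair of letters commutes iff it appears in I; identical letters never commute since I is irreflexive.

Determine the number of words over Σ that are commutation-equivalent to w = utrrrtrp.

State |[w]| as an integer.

piece 0:u — minimal
piece 1:t — minimal
piece 2:r — minimal
piece 3:r rests on {2:r}
piece 4:r rests on {3:r}
piece 5:t rests on {1:t}
piece 6:r rests on {4:r}
piece 7:p rests on {0:u, 6:r}
minimal pieces: {0:u, 1:t, 2:r}
ways to finish when only these pieces remain (= sum over removing one remaining piece with nothing left below it):
  1 left: {5}→1  {7}→1
  2 left: {0,7}→1  {1,5}→1  {5,7}→2  {6,7}→1
  3 left: {0,5,7}→3  {0,6,7}→2  {1,5,7}→3  {4,6,7}→1  {5,6,7}→3
  4 left: {0,1,5,7}→6  {0,4,6,7}→3  {0,5,6,7}→8  {1,5,6,7}→6  {3,4,6,7}→1  {4,5,6,7}→4
  5 left: {0,1,5,6,7}→20  {0,3,4,6,7}→4  {0,4,5,6,7}→15  {1,4,5,6,7}→10  {2,3,4,6,7}→1  {3,4,5,6,7}→5
  6 left: {0,1,4,5,6,7}→45  {0,2,3,4,6,7}→5  {0,3,4,5,6,7}→24  {1,3,4,5,6,7}→15  {2,3,4,5,6,7}→6
  placing 0:u first → 21 extensions
  placing 1:t first → 35 extensions
  placing 2:r first → 84 extensions
total linear extensions = 140

140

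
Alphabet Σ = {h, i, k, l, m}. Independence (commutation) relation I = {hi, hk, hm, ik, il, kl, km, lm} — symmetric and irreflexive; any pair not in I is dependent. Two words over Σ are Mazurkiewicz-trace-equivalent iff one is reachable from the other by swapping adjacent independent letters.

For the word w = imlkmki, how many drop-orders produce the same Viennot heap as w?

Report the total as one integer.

105

piece 0:i — minimal
piece 1:m rests on {0:i}
piece 2:l — minimal
piece 3:k — minimal
piece 4:m rests on {1:m}
piece 5:k rests on {3:k}
piece 6:i rests on {4:m}
minimal pieces: {0:i, 2:l, 3:k}
ways to finish when only these pieces remain (= sum over removing one remaining piece with nothing left below it):
  1 left: {2}→1  {5}→1  {6}→1
  2 left: {2,5}→2  {2,6}→2  {3,5}→1  {4,6}→1  {5,6}→2
  3 left: {1,4,6}→1  {2,3,5}→3  {2,4,6}→3  {2,5,6}→6  {3,5,6}→3  {4,5,6}→3
  4 left: {0,1,4,6}→1  {1,2,4,6}→4  {1,4,5,6}→4  {2,3,5,6}→12  {2,4,5,6}→12  {3,4,5,6}→6
  5 left: {0,1,2,4,6}→5  {0,1,4,5,6}→5  {1,2,4,5,6}→20  {1,3,4,5,6}→10  {2,3,4,5,6}→30
  placing 0:i first → 60 extensions
  placing 2:l first → 15 extensions
  placing 3:k first → 30 extensions
total linear extensions = 105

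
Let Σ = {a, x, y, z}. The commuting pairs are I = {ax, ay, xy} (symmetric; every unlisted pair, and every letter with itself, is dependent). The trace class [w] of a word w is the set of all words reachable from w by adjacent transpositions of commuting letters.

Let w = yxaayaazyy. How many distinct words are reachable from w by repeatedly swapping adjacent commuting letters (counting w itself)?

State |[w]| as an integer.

0(y) covers ∅
1(x) covers ∅
2(a) covers ∅
3(a) covers 2:a
4(y) covers 0:y
5(a) covers 3:a
6(a) covers 5:a
7(z) covers 1:x, 4:y, 6:a
8(y) covers 7:z
9(y) covers 8:y
floor of heap: 0:y, 1:x, 2:a
completions by unplaced set U, small U first (add the entries for U minus each lowest piece of U):
  |U|=1: {9}:1
  |U|=2: {8,9}:1
  |U|=3: {7,8,9}:1
  |U|=4: {1,7,8,9}:1  {4,7,8,9}:1  {6,7,8,9}:1
  |U|=5: {0,4,7,8,9}:1  {1,4,7,8,9}:2  {1,6,7,8,9}:2  {4,6,7,8,9}:2  {5,6,7,8,9}:1
  |U|=6: {0,1,4,7,8,9}:3  {0,4,6,7,8,9}:3  {1,4,6,7,8,9}:6  {1,5,6,7,8,9}:3  {3,5,6,7,8,9}:1  {4,5,6,7,8,9}:3
  |U|=7: {0,1,4,6,7,8,9}:12  {0,4,5,6,7,8,9}:6  {1,3,5,6,7,8,9}:4  {1,4,5,6,7,8,9}:12  {2,3,5,6,7,8,9}:1  {3,4,5,6,7,8,9}:4
  |U|=8: {0,1,4,5,6,7,8,9}:30  {0,3,4,5,6,7,8,9}:10  {1,2,3,5,6,7,8,9}:5  {1,3,4,5,6,7,8,9}:20  {2,3,4,5,6,7,8,9}:5
  start at 0(y): 30
  start at 1(x): 15
  start at 2(a): 60
sum over floor = 105

105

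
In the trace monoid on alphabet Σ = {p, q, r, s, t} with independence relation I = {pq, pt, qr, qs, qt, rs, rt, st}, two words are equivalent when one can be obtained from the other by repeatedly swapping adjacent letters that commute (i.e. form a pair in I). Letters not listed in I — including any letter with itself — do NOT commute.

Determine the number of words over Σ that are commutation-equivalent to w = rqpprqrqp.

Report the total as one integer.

piece 0:r — minimal
piece 1:q — minimal
piece 2:p rests on {0:r}
piece 3:p rests on {2:p}
piece 4:r rests on {3:p}
piece 5:q rests on {1:q}
piece 6:r rests on {4:r}
piece 7:q rests on {5:q}
piece 8:p rests on {6:r}
minimal pieces: {0:r, 1:q}
ways to finish when only these pieces remain (= sum over removing one remaining piece with nothing left below it):
  1 left: {7}→1  {8}→1
  2 left: {5,7}→1  {6,8}→1  {7,8}→2
  3 left: {1,5,7}→1  {4,6,8}→1  {5,7,8}→3  {6,7,8}→3
  4 left: {1,5,7,8}→4  {3,4,6,8}→1  {4,6,7,8}→4  {5,6,7,8}→6
  5 left: {1,5,6,7,8}→10  {2,3,4,6,8}→1  {3,4,6,7,8}→5  {4,5,6,7,8}→10
  6 left: {0,2,3,4,6,8}→1  {1,4,5,6,7,8}→20  {2,3,4,6,7,8}→6  {3,4,5,6,7,8}→15
  7 left: {0,2,3,4,6,7,8}→7  {1,3,4,5,6,7,8}→35  {2,3,4,5,6,7,8}→21
  placing 0:r first → 56 extensions
  placing 1:q first → 28 extensions
total linear extensions = 84

84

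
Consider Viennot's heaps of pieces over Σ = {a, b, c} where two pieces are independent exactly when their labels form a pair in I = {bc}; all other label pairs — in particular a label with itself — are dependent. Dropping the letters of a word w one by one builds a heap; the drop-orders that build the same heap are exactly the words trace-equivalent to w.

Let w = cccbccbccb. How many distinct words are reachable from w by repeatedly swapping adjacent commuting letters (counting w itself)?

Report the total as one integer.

120

#0=c has no predecessor
#1=c depends on [0:c]
#2=c depends on [1:c]
#3=b has no predecessor
#4=c depends on [2:c]
#5=c depends on [4:c]
#6=b depends on [3:b]
#7=c depends on [5:c]
#8=c depends on [7:c]
#9=b depends on [6:b]
sources: [0:c, 3:b]
N(rest) = Σ N(rest − s) over sources s of rest; N(one piece) = 1:
  size 1 → [8]=1  [9]=1
  size 2 → [6,9]=1  [7,8]=1  [8,9]=2
  size 3 → [3,6,9]=1  [5,7,8]=1  [6,8,9]=3  [7,8,9]=3
  size 4 → [3,6,8,9]=4  [4,5,7,8]=1  [5,7,8,9]=4  [6,7,8,9]=6
  size 5 → [2,4,5,7,8]=1  [3,6,7,8,9]=10  [4,5,7,8,9]=5  [5,6,7,8,9]=10
  size 6 → [1,2,4,5,7,8]=1  [2,4,5,7,8,9]=6  [3,5,6,7,8,9]=20  [4,5,6,7,8,9]=15
  size 7 → [0,1,2,4,5,7,8]=1  [1,2,4,5,7,8,9]=7  [2,4,5,6,7,8,9]=21  [3,4,5,6,7,8,9]=35
  size 8 → [0,1,2,4,5,7,8,9]=8  [1,2,4,5,6,7,8,9]=28  [2,3,4,5,6,7,8,9]=56
  first=0(c) contributes 84
  first=3(b) contributes 36
|[w]| = 120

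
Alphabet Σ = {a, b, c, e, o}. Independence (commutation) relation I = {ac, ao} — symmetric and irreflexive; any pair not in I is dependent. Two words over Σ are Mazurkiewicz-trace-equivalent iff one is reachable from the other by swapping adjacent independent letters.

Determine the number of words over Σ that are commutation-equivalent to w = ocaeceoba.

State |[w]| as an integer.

3

piece 0:o — minimal
piece 1:c rests on {0:o}
piece 2:a — minimal
piece 3:e rests on {1:c, 2:a}
piece 4:c rests on {3:e}
piece 5:e rests on {4:c}
piece 6:o rests on {5:e}
piece 7:b rests on {6:o}
piece 8:a rests on {7:b}
minimal pieces: {0:o, 2:a}
ways to finish when only these pieces remain (= sum over removing one remaining piece with nothing left below it):
  1 left: {8}→1
  2 left: {7,8}→1
  3 left: {6,7,8}→1
  4 left: {5,6,7,8}→1
  5 left: {4,5,6,7,8}→1
  6 left: {3,4,5,6,7,8}→1
  7 left: {1,3,4,5,6,7,8}→1  {2,3,4,5,6,7,8}→1
  placing 0:o first → 2 extensions
  placing 2:a first → 1 extensions
total linear extensions = 3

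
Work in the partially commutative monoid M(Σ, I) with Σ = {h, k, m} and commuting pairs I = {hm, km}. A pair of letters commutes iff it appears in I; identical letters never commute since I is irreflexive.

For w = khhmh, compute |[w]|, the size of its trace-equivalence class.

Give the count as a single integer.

0(k) covers ∅
1(h) covers 0:k
2(h) covers 1:h
3(m) covers ∅
4(h) covers 2:h
floor of heap: 0:k, 3:m
completions by unplaced set U, small U first (add the entries for U minus each lowest piece of U):
  |U|=1: {3}:1  {4}:1
  |U|=2: {2,4}:1  {3,4}:2
  |U|=3: {1,2,4}:1  {2,3,4}:3
  start at 0(k): 4
  start at 3(m): 1
sum over floor = 5

5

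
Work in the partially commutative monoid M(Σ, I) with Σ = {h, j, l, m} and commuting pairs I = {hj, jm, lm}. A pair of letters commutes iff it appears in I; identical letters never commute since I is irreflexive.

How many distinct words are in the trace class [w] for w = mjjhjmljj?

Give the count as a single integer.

#0=m has no predecessor
#1=j has no predecessor
#2=j depends on [1:j]
#3=h depends on [0:m]
#4=j depends on [2:j]
#5=m depends on [3:h]
#6=l depends on [3:h, 4:j]
#7=j depends on [6:l]
#8=j depends on [7:j]
sources: [0:m, 1:j]
N(rest) = Σ N(rest − s) over sources s of rest; N(one piece) = 1:
  size 1 → [5]=1  [8]=1
  size 2 → [5,8]=2  [7,8]=1
  size 3 → [5,7,8]=3  [6,7,8]=1
  size 4 → [4,6,7,8]=1  [5,6,7,8]=4
  size 5 → [2,4,6,7,8]=1  [3,5,6,7,8]=4  [4,5,6,7,8]=5
  size 6 → [0,3,5,6,7,8]=4  [1,2,4,6,7,8]=1  [2,4,5,6,7,8]=6  [3,4,5,6,7,8]=9
  size 7 → [0,3,4,5,6,7,8]=13  [1,2,4,5,6,7,8]=7  [2,3,4,5,6,7,8]=15
  first=0(m) contributes 22
  first=1(j) contributes 28
|[w]| = 50

50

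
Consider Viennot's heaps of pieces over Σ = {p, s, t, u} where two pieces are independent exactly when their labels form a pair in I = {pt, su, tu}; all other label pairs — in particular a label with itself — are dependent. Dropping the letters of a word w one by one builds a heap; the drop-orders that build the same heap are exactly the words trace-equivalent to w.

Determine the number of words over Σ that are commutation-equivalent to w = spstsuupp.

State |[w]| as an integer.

#0=s has no predecessor
#1=p depends on [0:s]
#2=s depends on [1:p]
#3=t depends on [2:s]
#4=s depends on [3:t]
#5=u depends on [1:p]
#6=u depends on [5:u]
#7=p depends on [4:s, 6:u]
#8=p depends on [7:p]
sources: [0:s]
N(rest) = Σ N(rest − s) over sources s of rest; N(one piece) = 1:
  size 1 → [8]=1
  size 2 → [7,8]=1
  size 3 → [4,7,8]=1  [6,7,8]=1
  size 4 → [3,4,7,8]=1  [4,6,7,8]=2  [5,6,7,8]=1
  size 5 → [2,3,4,7,8]=1  [3,4,6,7,8]=3  [4,5,6,7,8]=3
  size 6 → [2,3,4,6,7,8]=4  [3,4,5,6,7,8]=6
  size 7 → [2,3,4,5,6,7,8]=10
  first=0(s) contributes 10

10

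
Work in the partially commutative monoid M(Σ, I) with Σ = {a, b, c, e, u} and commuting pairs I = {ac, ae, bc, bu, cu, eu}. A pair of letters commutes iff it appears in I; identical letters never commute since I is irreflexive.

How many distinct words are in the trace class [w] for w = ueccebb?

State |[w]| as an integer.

0(u) covers ∅
1(e) covers ∅
2(c) covers 1:e
3(c) covers 2:c
4(e) covers 3:c
5(b) covers 4:e
6(b) covers 5:b
floor of heap: 0:u, 1:e
completions by unplaced set U, small U first (add the entries for U minus each lowest piece of U):
  |U|=1: {0}:1  {6}:1
  |U|=2: {0,6}:2  {5,6}:1
  |U|=3: {0,5,6}:3  {4,5,6}:1
  |U|=4: {0,4,5,6}:4  {3,4,5,6}:1
  |U|=5: {0,3,4,5,6}:5  {2,3,4,5,6}:1
  start at 0(u): 1
  start at 1(e): 6
sum over floor = 7

7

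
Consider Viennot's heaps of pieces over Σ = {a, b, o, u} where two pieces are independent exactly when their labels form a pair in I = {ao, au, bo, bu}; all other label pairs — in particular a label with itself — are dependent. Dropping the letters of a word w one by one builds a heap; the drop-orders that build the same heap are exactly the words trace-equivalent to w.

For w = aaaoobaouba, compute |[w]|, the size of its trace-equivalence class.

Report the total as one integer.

#0=a has no predecessor
#1=a depends on [0:a]
#2=a depends on [1:a]
#3=o has no predecessor
#4=o depends on [3:o]
#5=b depends on [2:a]
#6=a depends on [5:b]
#7=o depends on [4:o]
#8=u depends on [7:o]
#9=b depends on [6:a]
#10=a depends on [9:b]
sources: [0:a, 3:o]
N(rest) = Σ N(rest − s) over sources s of rest; N(one piece) = 1:
  size 1 → [8]=1  [10]=1
  size 2 → [7,8]=1  [8,10]=2  [9,10]=1
  size 3 → [4,7,8]=1  [6,9,10]=1  [7,8,10]=3  [8,9,10]=3
  size 4 → [3,4,7,8]=1  [4,7,8,10]=4  [5,6,9,10]=1  [6,8,9,10]=4  [7,8,9,10]=6
  size 5 → [2,5,6,9,10]=1  [3,4,7,8,10]=5  [4,7,8,9,10]=10  [5,6,8,9,10]=5  [6,7,8,9,10]=10
  size 6 → [1,2,5,6,9,10]=1  [2,5,6,8,9,10]=6  [3,4,7,8,9,10]=15  [4,6,7,8,9,10]=20  [5,6,7,8,9,10]=15
  size 7 → [0,1,2,5,6,9,10]=1  [1,2,5,6,8,9,10]=7  [2,5,6,7,8,9,10]=21  [3,4,6,7,8,9,10]=35  [4,5,6,7,8,9,10]=35
  size 8 → [0,1,2,5,6,8,9,10]=8  [1,2,5,6,7,8,9,10]=28  [2,4,5,6,7,8,9,10]=56  [3,4,5,6,7,8,9,10]=70
  size 9 → [0,1,2,5,6,7,8,9,10]=36  [1,2,4,5,6,7,8,9,10]=84  [2,3,4,5,6,7,8,9,10]=126
  first=0(a) contributes 210
  first=3(o) contributes 120
|[w]| = 330

330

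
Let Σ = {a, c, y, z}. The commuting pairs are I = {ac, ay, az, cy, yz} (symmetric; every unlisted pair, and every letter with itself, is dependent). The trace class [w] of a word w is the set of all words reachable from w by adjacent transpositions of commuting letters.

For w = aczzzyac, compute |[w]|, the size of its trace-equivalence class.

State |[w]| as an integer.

piece 0:a — minimal
piece 1:c — minimal
piece 2:z rests on {1:c}
piece 3:z rests on {2:z}
piece 4:z rests on {3:z}
piece 5:y — minimal
piece 6:a rests on {0:a}
piece 7:c rests on {4:z}
minimal pieces: {0:a, 1:c, 5:y}
ways to finish when only these pieces remain (= sum over removing one remaining piece with nothing left below it):
  1 left: {5}→1  {6}→1  {7}→1
  2 left: {0,6}→1  {4,7}→1  {5,6}→2  {5,7}→2  {6,7}→2
  3 left: {0,5,6}→3  {0,6,7}→3  {3,4,7}→1  {4,5,7}→3  {4,6,7}→3  {5,6,7}→6
  4 left: {0,4,6,7}→6  {0,5,6,7}→12  {2,3,4,7}→1  {3,4,5,7}→4  {3,4,6,7}→4  {4,5,6,7}→12
  5 left: {0,3,4,6,7}→10  {0,4,5,6,7}→30  {1,2,3,4,7}→1  {2,3,4,5,7}→5  {2,3,4,6,7}→5  {3,4,5,6,7}→20
  6 left: {0,2,3,4,6,7}→15  {0,3,4,5,6,7}→60  {1,2,3,4,5,7}→6  {1,2,3,4,6,7}→6  {2,3,4,5,6,7}→30
  placing 0:a first → 42 extensions
  placing 1:c first → 105 extensions
  placing 5:y first → 21 extensions
total linear extensions = 168

168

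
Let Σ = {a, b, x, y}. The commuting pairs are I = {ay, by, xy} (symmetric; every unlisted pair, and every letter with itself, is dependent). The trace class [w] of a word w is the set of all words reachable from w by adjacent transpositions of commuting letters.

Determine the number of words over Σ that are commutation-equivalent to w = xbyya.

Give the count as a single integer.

10

0(x) covers ∅
1(b) covers 0:x
2(y) covers ∅
3(y) covers 2:y
4(a) covers 1:b
floor of heap: 0:x, 2:y
completions by unplaced set U, small U first (add the entries for U minus each lowest piece of U):
  |U|=1: {3}:1  {4}:1
  |U|=2: {1,4}:1  {2,3}:1  {3,4}:2
  |U|=3: {0,1,4}:1  {1,3,4}:3  {2,3,4}:3
  start at 0(x): 6
  start at 2(y): 4
sum over floor = 10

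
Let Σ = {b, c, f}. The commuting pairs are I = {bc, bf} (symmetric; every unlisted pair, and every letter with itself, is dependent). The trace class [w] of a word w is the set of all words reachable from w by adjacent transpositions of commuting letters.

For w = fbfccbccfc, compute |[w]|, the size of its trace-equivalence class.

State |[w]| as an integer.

#0=f has no predecessor
#1=b has no predecessor
#2=f depends on [0:f]
#3=c depends on [2:f]
#4=c depends on [3:c]
#5=b depends on [1:b]
#6=c depends on [4:c]
#7=c depends on [6:c]
#8=f depends on [7:c]
#9=c depends on [8:f]
sources: [0:f, 1:b]
N(rest) = Σ N(rest − s) over sources s of rest; N(one piece) = 1:
  size 1 → [5]=1  [9]=1
  size 2 → [1,5]=1  [5,9]=2  [8,9]=1
  size 3 → [1,5,9]=3  [5,8,9]=3  [7,8,9]=1
  size 4 → [1,5,8,9]=6  [5,7,8,9]=4  [6,7,8,9]=1
  size 5 → [1,5,7,8,9]=10  [4,6,7,8,9]=1  [5,6,7,8,9]=5
  size 6 → [1,5,6,7,8,9]=15  [3,4,6,7,8,9]=1  [4,5,6,7,8,9]=6
  size 7 → [1,4,5,6,7,8,9]=21  [2,3,4,6,7,8,9]=1  [3,4,5,6,7,8,9]=7
  size 8 → [0,2,3,4,6,7,8,9]=1  [1,3,4,5,6,7,8,9]=28  [2,3,4,5,6,7,8,9]=8
  first=0(f) contributes 36
  first=1(b) contributes 9
|[w]| = 45

45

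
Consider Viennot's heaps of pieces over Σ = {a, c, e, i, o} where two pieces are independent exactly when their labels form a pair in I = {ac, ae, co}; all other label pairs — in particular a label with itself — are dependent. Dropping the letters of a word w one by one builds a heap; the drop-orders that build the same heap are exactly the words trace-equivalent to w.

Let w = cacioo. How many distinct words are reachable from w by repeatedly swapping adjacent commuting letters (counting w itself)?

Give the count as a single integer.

drop 0:c onto floor
drop 1:a onto floor
drop 2:c onto {0:c}
drop 3:i onto {1:a, 2:c}
drop 4:o onto {3:i}
drop 5:o onto {4:o}
ground layer = {0:c, 1:a}
drop-orders for the pieces not yet dropped (sum over which currently-grounded one goes next):
  1 to go: {5} 1
  2 to go: {4,5} 1
  3 to go: {3,4,5} 1
  4 to go: {1,3,4,5} 1  {2,3,4,5} 1
  if 0:c drops first: 2 orders
  if 1:a drops first: 1 orders
heap linearizations: 3

3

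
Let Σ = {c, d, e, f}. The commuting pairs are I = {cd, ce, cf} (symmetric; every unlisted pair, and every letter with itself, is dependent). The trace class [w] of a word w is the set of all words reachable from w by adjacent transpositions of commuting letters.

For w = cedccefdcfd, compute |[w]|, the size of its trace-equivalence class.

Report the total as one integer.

piece 0:c — minimal
piece 1:e — minimal
piece 2:d rests on {1:e}
piece 3:c rests on {0:c}
piece 4:c rests on {3:c}
piece 5:e rests on {2:d}
piece 6:f rests on {5:e}
piece 7:d rests on {6:f}
piece 8:c rests on {4:c}
piece 9:f rests on {7:d}
piece 10:d rests on {9:f}
minimal pieces: {0:c, 1:e}
ways to finish when only these pieces remain (= sum over removing one remaining piece with nothing left below it):
  1 left: {8}→1  {10}→1
  2 left: {4,8}→1  {8,10}→2  {9,10}→1
  3 left: {3,4,8}→1  {4,8,10}→3  {7,9,10}→1  {8,9,10}→3
  4 left: {0,3,4,8}→1  {3,4,8,10}→4  {4,8,9,10}→6  {6,7,9,10}→1  {7,8,9,10}→4
  5 left: {0,3,4,8,10}→5  {3,4,8,9,10}→10  {4,7,8,9,10}→10  {5,6,7,9,10}→1  {6,7,8,9,10}→5
  6 left: {0,3,4,8,9,10}→15  {2,5,6,7,9,10}→1  {3,4,7,8,9,10}→20  {4,6,7,8,9,10}→15  {5,6,7,8,9,10}→6
  7 left: {0,3,4,7,8,9,10}→35  {1,2,5,6,7,9,10}→1  {2,5,6,7,8,9,10}→7  {3,4,6,7,8,9,10}→35  {4,5,6,7,8,9,10}→21
  8 left: {0,3,4,6,7,8,9,10}→70  {1,2,5,6,7,8,9,10}→8  {2,4,5,6,7,8,9,10}→28  {3,4,5,6,7,8,9,10}→56
  9 left: {0,3,4,5,6,7,8,9,10}→126  {1,2,4,5,6,7,8,9,10}→36  {2,3,4,5,6,7,8,9,10}→84
  placing 0:c first → 120 extensions
  placing 1:e first → 210 extensions
total linear extensions = 330

330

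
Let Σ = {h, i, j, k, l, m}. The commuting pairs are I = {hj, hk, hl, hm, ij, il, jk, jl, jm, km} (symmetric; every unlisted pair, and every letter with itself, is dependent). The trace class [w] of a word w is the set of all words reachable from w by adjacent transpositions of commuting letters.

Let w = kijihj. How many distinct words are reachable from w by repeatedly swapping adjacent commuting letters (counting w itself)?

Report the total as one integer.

0(k) covers ∅
1(i) covers 0:k
2(j) covers ∅
3(i) covers 1:i
4(h) covers 3:i
5(j) covers 2:j
floor of heap: 0:k, 2:j
completions by unplaced set U, small U first (add the entries for U minus each lowest piece of U):
  |U|=1: {4}:1  {5}:1
  |U|=2: {2,5}:1  {3,4}:1  {4,5}:2
  |U|=3: {1,3,4}:1  {2,4,5}:3  {3,4,5}:3
  |U|=4: {0,1,3,4}:1  {1,3,4,5}:4  {2,3,4,5}:6
  start at 0(k): 10
  start at 2(j): 5
sum over floor = 15

15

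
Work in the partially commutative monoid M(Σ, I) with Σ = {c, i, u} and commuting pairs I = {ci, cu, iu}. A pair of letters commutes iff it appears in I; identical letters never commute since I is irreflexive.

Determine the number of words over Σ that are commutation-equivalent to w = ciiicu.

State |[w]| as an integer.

60

drop 0:c onto floor
drop 1:i onto floor
drop 2:i onto {1:i}
drop 3:i onto {2:i}
drop 4:c onto {0:c}
drop 5:u onto floor
ground layer = {0:c, 1:i, 5:u}
drop-orders for the pieces not yet dropped (sum over which currently-grounded one goes next):
  1 to go: {3} 1  {4} 1  {5} 1
  2 to go: {0,4} 1  {2,3} 1  {3,4} 2  {3,5} 2  {4,5} 2
  3 to go: {0,3,4} 3  {0,4,5} 3  {1,2,3} 1  {2,3,4} 3  {2,3,5} 3  {3,4,5} 6
  4 to go: {0,2,3,4} 6  {0,3,4,5} 12  {1,2,3,4} 4  {1,2,3,5} 4  {2,3,4,5} 12
  if 0:c drops first: 20 orders
  if 1:i drops first: 30 orders
  if 5:u drops first: 10 orders
heap linearizations: 60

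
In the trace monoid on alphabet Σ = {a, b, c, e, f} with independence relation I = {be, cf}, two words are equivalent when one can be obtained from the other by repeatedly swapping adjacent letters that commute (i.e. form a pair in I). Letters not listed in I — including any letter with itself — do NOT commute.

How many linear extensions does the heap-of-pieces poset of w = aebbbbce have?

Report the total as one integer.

#0=a has no predecessor
#1=e depends on [0:a]
#2=b depends on [0:a]
#3=b depends on [2:b]
#4=b depends on [3:b]
#5=b depends on [4:b]
#6=c depends on [1:e, 5:b]
#7=e depends on [6:c]
sources: [0:a]
N(rest) = Σ N(rest − s) over sources s of rest; N(one piece) = 1:
  size 1 → [7]=1
  size 2 → [6,7]=1
  size 3 → [1,6,7]=1  [5,6,7]=1
  size 4 → [1,5,6,7]=2  [4,5,6,7]=1
  size 5 → [1,4,5,6,7]=3  [3,4,5,6,7]=1
  size 6 → [1,3,4,5,6,7]=4  [2,3,4,5,6,7]=1
  first=0(a) contributes 5

5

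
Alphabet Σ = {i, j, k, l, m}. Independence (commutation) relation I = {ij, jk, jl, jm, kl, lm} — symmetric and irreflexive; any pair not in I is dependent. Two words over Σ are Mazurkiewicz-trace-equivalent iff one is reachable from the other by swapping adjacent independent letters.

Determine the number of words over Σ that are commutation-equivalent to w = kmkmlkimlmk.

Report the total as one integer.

drop 0:k onto floor
drop 1:m onto {0:k}
drop 2:k onto {1:m}
drop 3:m onto {2:k}
drop 4:l onto floor
drop 5:k onto {3:m}
drop 6:i onto {4:l, 5:k}
drop 7:m onto {6:i}
drop 8:l onto {6:i}
drop 9:m onto {7:m}
drop 10:k onto {9:m}
ground layer = {0:k, 4:l}
drop-orders for the pieces not yet dropped (sum over which currently-grounded one goes next):
  1 to go: {8} 1  {10} 1
  2 to go: {8,10} 2  {9,10} 1
  3 to go: {7,9,10} 1  {8,9,10} 3
  4 to go: {7,8,9,10} 4
  5 to go: {6,7,8,9,10} 4
  6 to go: {4,6,7,8,9,10} 4  {5,6,7,8,9,10} 4
  7 to go: {3,5,6,7,8,9,10} 4  {4,5,6,7,8,9,10} 8
  8 to go: {2,3,5,6,7,8,9,10} 4  {3,4,5,6,7,8,9,10} 12
  9 to go: {1,2,3,5,6,7,8,9,10} 4  {2,3,4,5,6,7,8,9,10} 16
  if 0:k drops first: 20 orders
  if 4:l drops first: 4 orders
heap linearizations: 24

24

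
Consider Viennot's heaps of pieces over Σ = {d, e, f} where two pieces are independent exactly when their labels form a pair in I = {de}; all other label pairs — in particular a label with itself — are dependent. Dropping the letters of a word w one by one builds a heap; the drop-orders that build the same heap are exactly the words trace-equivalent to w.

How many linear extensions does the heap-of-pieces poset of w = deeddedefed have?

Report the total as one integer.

#0=d has no predecessor
#1=e has no predecessor
#2=e depends on [1:e]
#3=d depends on [0:d]
#4=d depends on [3:d]
#5=e depends on [2:e]
#6=d depends on [4:d]
#7=e depends on [5:e]
#8=f depends on [6:d, 7:e]
#9=e depends on [8:f]
#10=d depends on [8:f]
sources: [0:d, 1:e]
N(rest) = Σ N(rest − s) over sources s of rest; N(one piece) = 1:
  size 1 → [9]=1  [10]=1
  size 2 → [9,10]=2
  size 3 → [8,9,10]=2
  size 4 → [6,8,9,10]=2  [7,8,9,10]=2
  size 5 → [4,6,8,9,10]=2  [5,7,8,9,10]=2  [6,7,8,9,10]=4
  size 6 → [2,5,7,8,9,10]=2  [3,4,6,8,9,10]=2  [4,6,7,8,9,10]=6  [5,6,7,8,9,10]=6
  size 7 → [0,3,4,6,8,9,10]=2  [1,2,5,7,8,9,10]=2  [2,5,6,7,8,9,10]=8  [3,4,6,7,8,9,10]=8  [4,5,6,7,8,9,10]=12
  size 8 → [0,3,4,6,7,8,9,10]=10  [1,2,5,6,7,8,9,10]=10  [2,4,5,6,7,8,9,10]=20  [3,4,5,6,7,8,9,10]=20
  size 9 → [0,3,4,5,6,7,8,9,10]=30  [1,2,4,5,6,7,8,9,10]=30  [2,3,4,5,6,7,8,9,10]=40
  first=0(d) contributes 70
  first=1(e) contributes 70
|[w]| = 140

140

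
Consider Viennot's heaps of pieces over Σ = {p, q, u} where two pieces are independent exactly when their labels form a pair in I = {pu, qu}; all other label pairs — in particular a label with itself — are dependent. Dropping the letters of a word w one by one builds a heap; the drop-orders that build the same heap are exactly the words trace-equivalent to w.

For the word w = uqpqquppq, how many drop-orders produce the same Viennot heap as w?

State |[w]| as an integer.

#0=u has no predecessor
#1=q has no predecessor
#2=p depends on [1:q]
#3=q depends on [2:p]
#4=q depends on [3:q]
#5=u depends on [0:u]
#6=p depends on [4:q]
#7=p depends on [6:p]
#8=q depends on [7:p]
sources: [0:u, 1:q]
N(rest) = Σ N(rest − s) over sources s of rest; N(one piece) = 1:
  size 1 → [5]=1  [8]=1
  size 2 → [0,5]=1  [5,8]=2  [7,8]=1
  size 3 → [0,5,8]=3  [5,7,8]=3  [6,7,8]=1
  size 4 → [0,5,7,8]=6  [4,6,7,8]=1  [5,6,7,8]=4
  size 5 → [0,5,6,7,8]=10  [3,4,6,7,8]=1  [4,5,6,7,8]=5
  size 6 → [0,4,5,6,7,8]=15  [2,3,4,6,7,8]=1  [3,4,5,6,7,8]=6
  size 7 → [0,3,4,5,6,7,8]=21  [1,2,3,4,6,7,8]=1  [2,3,4,5,6,7,8]=7
  first=0(u) contributes 8
  first=1(q) contributes 28
|[w]| = 36

36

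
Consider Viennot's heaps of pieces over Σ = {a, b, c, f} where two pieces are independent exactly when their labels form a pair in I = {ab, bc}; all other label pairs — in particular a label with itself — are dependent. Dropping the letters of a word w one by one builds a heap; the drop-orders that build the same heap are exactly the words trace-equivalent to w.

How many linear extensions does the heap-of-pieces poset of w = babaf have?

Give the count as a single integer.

6

piece 0:b — minimal
piece 1:a — minimal
piece 2:b rests on {0:b}
piece 3:a rests on {1:a}
piece 4:f rests on {2:b, 3:a}
minimal pieces: {0:b, 1:a}
ways to finish when only these pieces remain (= sum over removing one remaining piece with nothing left below it):
  1 left: {4}→1
  2 left: {2,4}→1  {3,4}→1
  3 left: {0,2,4}→1  {1,3,4}→1  {2,3,4}→2
  placing 0:b first → 3 extensions
  placing 1:a first → 3 extensions
total linear extensions = 6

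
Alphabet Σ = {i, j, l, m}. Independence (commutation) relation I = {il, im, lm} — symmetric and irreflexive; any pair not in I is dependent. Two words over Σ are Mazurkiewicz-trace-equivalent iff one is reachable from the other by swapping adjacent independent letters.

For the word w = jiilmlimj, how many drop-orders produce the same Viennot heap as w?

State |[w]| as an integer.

210

piece 0:j — minimal
piece 1:i rests on {0:j}
piece 2:i rests on {1:i}
piece 3:l rests on {0:j}
piece 4:m rests on {0:j}
piece 5:l rests on {3:l}
piece 6:i rests on {2:i}
piece 7:m rests on {4:m}
piece 8:j rests on {5:l, 6:i, 7:m}
minimal pieces: {0:j}
ways to finish when only these pieces remain (= sum over removing one remaining piece with nothing left below it):
  1 left: {8}→1
  2 left: {5,8}→1  {6,8}→1  {7,8}→1
  3 left: {2,6,8}→1  {3,5,8}→1  {4,7,8}→1  {5,6,8}→2  {5,7,8}→2  {6,7,8}→2
  4 left: {1,2,6,8}→1  {2,5,6,8}→3  {2,6,7,8}→3  {3,5,6,8}→3  {3,5,7,8}→3  {4,5,7,8}→3  {4,6,7,8}→3  {5,6,7,8}→6
  5 left: {1,2,5,6,8}→4  {1,2,6,7,8}→4  {2,3,5,6,8}→6  {2,4,6,7,8}→6  {2,5,6,7,8}→12  {3,4,5,7,8}→6  {3,5,6,7,8}→12  {4,5,6,7,8}→12
  6 left: {1,2,3,5,6,8}→10  {1,2,4,6,7,8}→10  {1,2,5,6,7,8}→20  {2,3,5,6,7,8}→30  {2,4,5,6,7,8}→30  {3,4,5,6,7,8}→30
  7 left: {1,2,3,5,6,7,8}→60  {1,2,4,5,6,7,8}→60  {2,3,4,5,6,7,8}→90
  placing 0:j first → 210 extensions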